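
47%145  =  47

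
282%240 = 42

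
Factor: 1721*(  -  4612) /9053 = -2^2*11^( - 1)*823^( -1)*1153^1*1721^1 =-7937252/9053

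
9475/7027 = 9475/7027=1.35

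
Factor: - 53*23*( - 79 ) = 96301 = 23^1*53^1*79^1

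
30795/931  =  33+72/931 = 33.08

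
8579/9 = 953 + 2/9 = 953.22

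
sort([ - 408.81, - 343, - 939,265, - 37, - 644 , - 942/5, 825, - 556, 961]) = [-939, - 644,-556 , - 408.81, - 343, - 942/5, - 37,265, 825,961]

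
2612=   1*2612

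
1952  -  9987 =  - 8035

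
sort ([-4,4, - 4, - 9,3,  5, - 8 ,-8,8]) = [ - 9,-8, - 8,-4, - 4,3, 4 , 5, 8 ]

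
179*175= 31325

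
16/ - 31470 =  -8/15735 = - 0.00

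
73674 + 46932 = 120606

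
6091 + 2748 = 8839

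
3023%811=590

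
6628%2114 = 286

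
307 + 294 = 601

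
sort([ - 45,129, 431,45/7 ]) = [ - 45, 45/7, 129,  431] 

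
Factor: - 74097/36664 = - 2^( - 3)*3^2* 4583^( - 1)*8233^1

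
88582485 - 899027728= - 810445243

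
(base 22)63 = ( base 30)4f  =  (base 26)55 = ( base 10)135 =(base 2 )10000111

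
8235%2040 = 75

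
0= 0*684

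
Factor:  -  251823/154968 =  - 13/8 = - 2^( - 3 )* 13^1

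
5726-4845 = 881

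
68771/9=68771/9=7641.22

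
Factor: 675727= 13^1 * 59^1*881^1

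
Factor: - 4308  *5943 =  - 2^2 * 3^2*7^1 * 283^1*359^1=- 25602444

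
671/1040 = 671/1040= 0.65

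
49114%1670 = 684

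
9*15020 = 135180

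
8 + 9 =17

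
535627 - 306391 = 229236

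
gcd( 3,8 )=1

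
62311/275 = 62311/275 = 226.59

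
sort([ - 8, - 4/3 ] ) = [ - 8, - 4/3]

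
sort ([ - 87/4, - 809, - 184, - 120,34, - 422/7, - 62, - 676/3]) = [ - 809 , - 676/3, - 184, - 120 , - 62, - 422/7,  -  87/4,  34 ] 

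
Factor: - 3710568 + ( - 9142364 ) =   -  2^2*3213233^1 = - 12852932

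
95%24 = 23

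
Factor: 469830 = 2^1*3^1*5^1*15661^1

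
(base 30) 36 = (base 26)3I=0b1100000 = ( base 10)96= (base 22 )48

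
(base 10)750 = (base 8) 1356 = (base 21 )1EF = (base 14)3B8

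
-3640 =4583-8223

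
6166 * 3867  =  23843922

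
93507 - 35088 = 58419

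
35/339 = 35/339  =  0.10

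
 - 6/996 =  - 1+165/166 = -  0.01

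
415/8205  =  83/1641 = 0.05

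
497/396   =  1+101/396= 1.26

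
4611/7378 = 4611/7378  =  0.62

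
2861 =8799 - 5938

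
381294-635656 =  - 254362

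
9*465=4185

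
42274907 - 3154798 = 39120109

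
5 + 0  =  5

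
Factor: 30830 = 2^1*  5^1 *3083^1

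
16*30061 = 480976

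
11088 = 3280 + 7808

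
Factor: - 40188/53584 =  - 2^( - 2)*3^1= -3/4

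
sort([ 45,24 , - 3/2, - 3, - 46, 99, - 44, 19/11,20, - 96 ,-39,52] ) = [ - 96, - 46, - 44,  -  39, - 3 , - 3/2 , 19/11, 20, 24,45 , 52, 99] 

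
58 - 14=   44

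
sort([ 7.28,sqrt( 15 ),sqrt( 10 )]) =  [ sqrt( 10) , sqrt( 15 ),7.28 ]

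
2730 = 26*105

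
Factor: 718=2^1*359^1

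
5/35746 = 5/35746 =0.00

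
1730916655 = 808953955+921962700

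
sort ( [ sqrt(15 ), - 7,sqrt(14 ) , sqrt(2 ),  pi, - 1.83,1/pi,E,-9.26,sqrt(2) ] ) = [ - 9.26,-7,  -  1.83,  1/pi,sqrt(2),sqrt(2) , E, pi,  sqrt(14),sqrt (15) ]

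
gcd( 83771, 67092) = 1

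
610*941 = 574010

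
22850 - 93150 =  - 70300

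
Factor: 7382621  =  19^1*283^1*1373^1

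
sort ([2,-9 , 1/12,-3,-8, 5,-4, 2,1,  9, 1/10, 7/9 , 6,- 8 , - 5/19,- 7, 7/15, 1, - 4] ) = [-9, - 8,-8,  -  7,-4, - 4,-3, - 5/19, 1/12,1/10,7/15,7/9, 1  ,  1,2,2, 5, 6, 9] 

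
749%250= 249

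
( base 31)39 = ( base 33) 33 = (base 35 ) 2w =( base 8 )146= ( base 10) 102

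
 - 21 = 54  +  -75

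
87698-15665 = 72033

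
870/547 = 870/547 = 1.59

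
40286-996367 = - 956081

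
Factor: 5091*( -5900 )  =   - 2^2*3^1*5^2*59^1*1697^1 = -30036900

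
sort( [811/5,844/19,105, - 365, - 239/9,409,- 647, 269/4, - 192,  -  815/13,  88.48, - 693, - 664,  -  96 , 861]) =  [-693,  -  664,  -  647,  -  365,  -  192,-96, - 815/13, - 239/9, 844/19, 269/4 , 88.48,105, 811/5,409, 861 ] 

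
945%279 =108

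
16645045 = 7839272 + 8805773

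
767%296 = 175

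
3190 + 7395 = 10585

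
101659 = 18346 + 83313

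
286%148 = 138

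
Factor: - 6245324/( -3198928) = 1561331/799732 = 2^( - 2 )*17^1*29^1*3167^1*199933^ ( - 1) 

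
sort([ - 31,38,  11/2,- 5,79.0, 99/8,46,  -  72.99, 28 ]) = [ - 72.99, - 31, - 5,11/2, 99/8,28,38, 46,79.0 ] 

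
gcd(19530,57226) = 62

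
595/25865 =17/739 = 0.02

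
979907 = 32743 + 947164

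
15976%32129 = 15976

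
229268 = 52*4409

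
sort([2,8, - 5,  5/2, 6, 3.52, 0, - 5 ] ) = [ - 5, - 5, 0, 2,5/2, 3.52, 6, 8] 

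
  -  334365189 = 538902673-873267862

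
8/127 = 8/127 = 0.06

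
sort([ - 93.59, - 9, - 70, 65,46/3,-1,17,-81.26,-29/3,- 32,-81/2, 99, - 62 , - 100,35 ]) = [-100,  -  93.59,-81.26,  -  70, -62,-81/2, -32,  -  29/3,-9 ,-1,46/3,17, 35, 65,99 ] 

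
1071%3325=1071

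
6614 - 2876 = 3738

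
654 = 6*109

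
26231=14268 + 11963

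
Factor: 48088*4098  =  197064624=2^4*3^1*683^1*6011^1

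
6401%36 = 29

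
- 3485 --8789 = 5304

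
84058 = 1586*53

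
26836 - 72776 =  - 45940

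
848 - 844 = 4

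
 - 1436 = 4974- 6410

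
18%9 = 0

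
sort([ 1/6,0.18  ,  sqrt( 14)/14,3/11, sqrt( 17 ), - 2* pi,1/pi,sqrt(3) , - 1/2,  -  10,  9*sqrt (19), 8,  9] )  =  [-10,-2 * pi,  -  1/2,1/6, 0.18, sqrt( 14 )/14 , 3/11, 1/pi, sqrt( 3),sqrt(17),8, 9,  9 * sqrt(19 )] 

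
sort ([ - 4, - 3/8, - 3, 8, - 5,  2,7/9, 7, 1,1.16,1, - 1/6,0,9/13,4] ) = [ -5 ,-4 , - 3, - 3/8, - 1/6,0,9/13 , 7/9, 1,1, 1.16,2,4,7,8 ]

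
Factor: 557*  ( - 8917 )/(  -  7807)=211^( - 1 )*241^1*557^1  =  134237/211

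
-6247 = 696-6943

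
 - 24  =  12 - 36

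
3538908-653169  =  2885739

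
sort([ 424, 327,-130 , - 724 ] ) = [ - 724,-130, 327,424] 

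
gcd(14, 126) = 14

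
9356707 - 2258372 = 7098335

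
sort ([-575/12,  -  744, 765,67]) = [  -  744, - 575/12,67, 765]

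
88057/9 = 9784  +  1/9 = 9784.11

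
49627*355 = 17617585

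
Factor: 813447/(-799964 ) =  - 2^(- 2 )*3^2*11^( - 1 )*19^1*67^1*71^1*18181^( - 1 )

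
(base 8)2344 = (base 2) 10011100100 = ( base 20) 32C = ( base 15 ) 587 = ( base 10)1252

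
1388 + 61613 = 63001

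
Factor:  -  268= - 2^2 *67^1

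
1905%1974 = 1905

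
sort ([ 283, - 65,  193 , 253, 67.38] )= [  -  65, 67.38, 193,253 , 283]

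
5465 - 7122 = - 1657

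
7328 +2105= 9433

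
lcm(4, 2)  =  4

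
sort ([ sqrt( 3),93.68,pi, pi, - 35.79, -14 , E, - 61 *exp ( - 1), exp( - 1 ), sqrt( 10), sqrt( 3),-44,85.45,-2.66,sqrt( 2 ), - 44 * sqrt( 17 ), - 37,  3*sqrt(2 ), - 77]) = [ - 44*sqrt( 17),  -  77, - 44,-37,-35.79 , - 61 * exp( - 1 ), - 14 ,  -  2.66,exp(-1), sqrt( 2) , sqrt( 3), sqrt( 3),E , pi,pi,sqrt(10 ),3*sqrt( 2),85.45,93.68 ]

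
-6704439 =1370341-8074780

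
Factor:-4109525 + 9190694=5081169 = 3^1*821^1*2063^1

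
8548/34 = 251 + 7/17 = 251.41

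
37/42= 37/42 = 0.88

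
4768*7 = 33376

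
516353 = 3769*137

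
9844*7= 68908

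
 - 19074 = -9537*2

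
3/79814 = 3/79814 = 0.00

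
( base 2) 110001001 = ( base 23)H2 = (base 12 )289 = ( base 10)393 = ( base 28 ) E1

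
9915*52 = 515580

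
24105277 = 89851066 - 65745789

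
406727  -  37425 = 369302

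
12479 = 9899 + 2580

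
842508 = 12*70209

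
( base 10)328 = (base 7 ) 646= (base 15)16D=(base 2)101001000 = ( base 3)110011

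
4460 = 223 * 20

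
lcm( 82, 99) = 8118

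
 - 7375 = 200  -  7575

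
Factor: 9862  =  2^1*4931^1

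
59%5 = 4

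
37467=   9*4163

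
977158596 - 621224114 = 355934482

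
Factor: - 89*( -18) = 1602 = 2^1*3^2 *89^1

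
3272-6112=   -  2840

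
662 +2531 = 3193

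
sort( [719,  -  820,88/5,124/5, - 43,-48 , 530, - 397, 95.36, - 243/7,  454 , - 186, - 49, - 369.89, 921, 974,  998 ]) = [ - 820 , - 397, - 369.89 , - 186,-49, - 48, - 43, - 243/7,88/5 , 124/5,95.36,  454, 530,719,921,974,998 ] 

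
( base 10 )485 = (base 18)18h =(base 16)1e5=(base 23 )L2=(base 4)13211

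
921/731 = 921/731=1.26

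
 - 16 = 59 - 75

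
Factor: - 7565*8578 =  - 2^1 * 5^1*17^1*89^1*4289^1 = - 64892570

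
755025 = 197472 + 557553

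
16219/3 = 5406 + 1/3 = 5406.33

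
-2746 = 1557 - 4303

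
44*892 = 39248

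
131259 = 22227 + 109032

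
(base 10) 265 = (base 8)411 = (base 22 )c1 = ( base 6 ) 1121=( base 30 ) 8P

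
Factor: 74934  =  2^1*3^2*23^1*181^1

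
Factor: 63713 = 13^3*29^1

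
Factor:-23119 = - 61^1*379^1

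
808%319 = 170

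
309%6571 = 309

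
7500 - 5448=2052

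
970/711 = 970/711 = 1.36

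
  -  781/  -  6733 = 781/6733 = 0.12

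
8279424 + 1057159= 9336583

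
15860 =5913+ 9947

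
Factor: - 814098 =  - 2^1 * 3^1*241^1*563^1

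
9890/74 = 133+24/37 = 133.65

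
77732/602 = 38866/301=129.12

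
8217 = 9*913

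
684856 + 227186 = 912042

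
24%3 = 0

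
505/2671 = 505/2671 = 0.19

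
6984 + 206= 7190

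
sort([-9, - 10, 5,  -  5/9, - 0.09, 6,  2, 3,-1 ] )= [ - 10, - 9,  -  1, - 5/9,  -  0.09, 2, 3,5,6 ] 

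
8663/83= 8663/83  =  104.37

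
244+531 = 775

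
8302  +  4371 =12673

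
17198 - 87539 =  - 70341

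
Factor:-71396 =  - 2^2 * 13^1 * 1373^1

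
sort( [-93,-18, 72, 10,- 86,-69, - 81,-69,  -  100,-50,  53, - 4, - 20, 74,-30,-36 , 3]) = [ - 100, - 93,- 86,  -  81,-69 , - 69, - 50, - 36,-30,-20, - 18,-4,3,10,53,  72,74 ] 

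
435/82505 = 3/569 = 0.01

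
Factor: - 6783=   -3^1*7^1*17^1*19^1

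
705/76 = 9 + 21/76 = 9.28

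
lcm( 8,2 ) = 8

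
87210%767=539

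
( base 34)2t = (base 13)76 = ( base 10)97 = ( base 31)34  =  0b1100001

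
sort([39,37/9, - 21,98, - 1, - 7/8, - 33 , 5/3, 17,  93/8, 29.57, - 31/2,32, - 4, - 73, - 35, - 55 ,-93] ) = [ - 93, - 73, - 55, - 35,- 33, - 21,  -  31/2 , - 4, - 1,-7/8, 5/3, 37/9,93/8, 17 , 29.57,32, 39 , 98]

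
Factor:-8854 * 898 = -7950892 = - 2^2 * 19^1 *233^1*449^1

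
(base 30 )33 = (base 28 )39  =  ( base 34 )2P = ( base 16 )5D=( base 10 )93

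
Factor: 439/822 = 2^ (-1) *3^ (-1)*137^( - 1)*439^1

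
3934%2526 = 1408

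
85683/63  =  1360 + 1/21 = 1360.05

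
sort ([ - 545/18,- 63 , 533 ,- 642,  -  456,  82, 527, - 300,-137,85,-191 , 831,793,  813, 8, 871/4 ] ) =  [ - 642, - 456, - 300,-191, - 137,-63, - 545/18 , 8, 82, 85,  871/4 , 527, 533 , 793, 813,831] 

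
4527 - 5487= - 960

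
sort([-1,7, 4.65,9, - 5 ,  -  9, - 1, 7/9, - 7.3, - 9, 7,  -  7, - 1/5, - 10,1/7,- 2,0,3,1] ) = [-10, - 9,  -  9 , - 7.3, - 7, - 5, - 2, - 1, - 1, - 1/5, 0,1/7, 7/9, 1, 3, 4.65,  7,7,9 ]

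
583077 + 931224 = 1514301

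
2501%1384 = 1117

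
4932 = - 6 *( - 822)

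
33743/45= 749 + 38/45 = 749.84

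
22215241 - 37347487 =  - 15132246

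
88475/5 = 17695  =  17695.00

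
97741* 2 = 195482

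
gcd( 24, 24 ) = 24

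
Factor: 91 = 7^1 *13^1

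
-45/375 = -1 + 22/25 = - 0.12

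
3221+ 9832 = 13053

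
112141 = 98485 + 13656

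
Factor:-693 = -3^2*7^1*11^1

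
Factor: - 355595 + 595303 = 2^2*7^2*1223^1 = 239708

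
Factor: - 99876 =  - 2^2*3^1*7^1*29^1*41^1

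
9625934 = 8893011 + 732923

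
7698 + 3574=11272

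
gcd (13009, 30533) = 1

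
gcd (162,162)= 162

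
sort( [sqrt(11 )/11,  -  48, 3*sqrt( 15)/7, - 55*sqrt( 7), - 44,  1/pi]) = [  -  55*sqrt(7 ), - 48,-44, sqrt(11)/11, 1/pi, 3*sqrt( 15)/7]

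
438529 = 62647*7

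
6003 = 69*87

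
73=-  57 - -130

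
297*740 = 219780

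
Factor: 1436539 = 13^1*110503^1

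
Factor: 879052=2^2* 219763^1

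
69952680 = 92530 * 756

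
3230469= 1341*2409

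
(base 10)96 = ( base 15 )66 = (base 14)6c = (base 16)60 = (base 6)240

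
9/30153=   3/10051  =  0.00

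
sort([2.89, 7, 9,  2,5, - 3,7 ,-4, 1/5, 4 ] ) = [ -4,- 3, 1/5, 2 , 2.89 , 4 , 5,7, 7 , 9] 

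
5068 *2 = 10136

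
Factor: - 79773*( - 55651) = 3^1*19^1 * 29^1*101^1 * 26591^1=4439447223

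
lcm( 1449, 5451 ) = 114471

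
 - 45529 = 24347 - 69876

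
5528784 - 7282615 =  - 1753831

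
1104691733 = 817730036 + 286961697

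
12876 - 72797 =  - 59921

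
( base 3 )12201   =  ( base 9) 181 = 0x9a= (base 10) 154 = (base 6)414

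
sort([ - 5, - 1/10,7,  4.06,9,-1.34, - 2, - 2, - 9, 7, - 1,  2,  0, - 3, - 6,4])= [ - 9,-6,-5,- 3, - 2, - 2,-1.34, - 1, - 1/10,0 , 2, 4,4.06, 7,7, 9 ] 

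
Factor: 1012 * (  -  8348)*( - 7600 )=2^8*5^2 * 11^1*19^1 * 23^1 *2087^1 = 64206137600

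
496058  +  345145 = 841203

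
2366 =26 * 91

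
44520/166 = 22260/83  =  268.19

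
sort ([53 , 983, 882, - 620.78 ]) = [ - 620.78, 53, 882, 983 ]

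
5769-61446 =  - 55677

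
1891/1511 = 1891/1511   =  1.25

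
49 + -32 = 17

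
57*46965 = 2677005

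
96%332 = 96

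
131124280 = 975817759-844693479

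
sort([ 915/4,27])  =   [27,915/4 ]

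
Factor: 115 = 5^1*23^1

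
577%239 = 99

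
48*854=40992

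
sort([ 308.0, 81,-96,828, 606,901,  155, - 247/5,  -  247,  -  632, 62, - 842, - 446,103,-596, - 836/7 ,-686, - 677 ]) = [-842, -686, - 677, - 632,  -  596, - 446, - 247, - 836/7  , - 96, - 247/5, 62, 81,103,155,308.0 , 606, 828, 901 ] 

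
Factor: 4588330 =2^1*5^1*463^1* 991^1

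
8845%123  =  112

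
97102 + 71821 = 168923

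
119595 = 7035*17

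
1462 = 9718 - 8256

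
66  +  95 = 161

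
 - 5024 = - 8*628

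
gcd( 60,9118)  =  2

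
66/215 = 66/215 = 0.31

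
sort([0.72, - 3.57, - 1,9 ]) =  [ - 3.57 , - 1, 0.72 , 9]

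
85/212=85/212 = 0.40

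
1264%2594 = 1264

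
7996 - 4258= 3738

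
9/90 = 1/10 = 0.10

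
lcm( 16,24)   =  48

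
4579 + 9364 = 13943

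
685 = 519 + 166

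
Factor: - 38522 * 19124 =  - 2^3*7^1*11^1* 17^1*103^1*683^1 = - 736694728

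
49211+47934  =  97145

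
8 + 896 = 904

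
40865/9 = 4540 + 5/9 = 4540.56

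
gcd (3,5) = 1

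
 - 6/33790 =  - 3/16895 = -  0.00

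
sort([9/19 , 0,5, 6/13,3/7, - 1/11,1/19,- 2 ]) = [ - 2,-1/11,0,1/19,3/7,6/13,9/19,5] 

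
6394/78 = 81 +38/39 = 81.97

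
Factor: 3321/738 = 9/2 = 2^(-1)*3^2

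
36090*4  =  144360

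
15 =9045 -9030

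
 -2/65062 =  - 1 + 32530/32531  =  - 0.00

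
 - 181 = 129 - 310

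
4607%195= 122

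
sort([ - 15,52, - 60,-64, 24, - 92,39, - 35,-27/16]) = [-92, - 64,-60, - 35, - 15, - 27/16,24,39, 52] 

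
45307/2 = 45307/2 = 22653.50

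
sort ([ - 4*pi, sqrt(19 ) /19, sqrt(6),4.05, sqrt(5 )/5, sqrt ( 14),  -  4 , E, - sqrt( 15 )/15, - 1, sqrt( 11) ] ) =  [ - 4*pi,-4, - 1,-sqrt(15)/15 , sqrt( 19)/19, sqrt(5 ) /5,sqrt(6 ), E,sqrt( 11), sqrt ( 14),  4.05 ] 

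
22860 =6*3810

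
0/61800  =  0 = 0.00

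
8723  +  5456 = 14179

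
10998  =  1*10998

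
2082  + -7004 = - 4922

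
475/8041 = 475/8041 = 0.06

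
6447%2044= 315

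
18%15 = 3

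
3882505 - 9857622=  - 5975117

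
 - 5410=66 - 5476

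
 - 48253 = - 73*661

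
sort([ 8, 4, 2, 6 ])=[2, 4,6, 8 ] 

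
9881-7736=2145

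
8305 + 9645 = 17950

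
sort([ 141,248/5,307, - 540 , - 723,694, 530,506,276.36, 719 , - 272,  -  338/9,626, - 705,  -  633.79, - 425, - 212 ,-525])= [ - 723, - 705, -633.79,- 540, - 525, - 425, - 272, - 212, - 338/9,248/5,141,276.36,307,506, 530,626,694, 719] 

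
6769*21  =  142149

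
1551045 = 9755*159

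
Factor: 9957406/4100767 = 2^1*11^(-1)*19^1*67^1*3911^1 *372797^( - 1)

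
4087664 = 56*72994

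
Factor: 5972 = 2^2*1493^1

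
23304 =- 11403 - -34707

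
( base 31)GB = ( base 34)EV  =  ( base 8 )773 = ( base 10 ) 507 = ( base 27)il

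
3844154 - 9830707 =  - 5986553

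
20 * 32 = 640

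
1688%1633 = 55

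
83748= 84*997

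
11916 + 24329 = 36245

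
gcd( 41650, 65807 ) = 833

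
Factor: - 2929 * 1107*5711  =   - 18517363533  =  - 3^3*29^1*41^1*101^1* 5711^1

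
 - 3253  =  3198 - 6451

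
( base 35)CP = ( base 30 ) ep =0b110111101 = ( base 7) 1204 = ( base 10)445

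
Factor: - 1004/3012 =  - 1/3= - 3^(-1 ) 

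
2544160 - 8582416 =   -  6038256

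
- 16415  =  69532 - 85947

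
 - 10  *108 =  - 1080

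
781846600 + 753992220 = 1535838820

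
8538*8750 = 74707500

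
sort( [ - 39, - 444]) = [ - 444,-39]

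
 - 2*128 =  - 256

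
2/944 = 1/472= 0.00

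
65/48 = 65/48 = 1.35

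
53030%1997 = 1108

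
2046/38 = 53 + 16/19 = 53.84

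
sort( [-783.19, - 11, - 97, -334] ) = [  -  783.19, - 334, - 97, - 11 ] 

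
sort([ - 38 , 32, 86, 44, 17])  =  [ - 38,17, 32,44 , 86]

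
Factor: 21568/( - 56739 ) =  - 2^6*3^( - 1)*337^1*18913^(  -  1) 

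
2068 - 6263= - 4195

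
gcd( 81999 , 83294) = 1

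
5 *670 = 3350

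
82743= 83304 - 561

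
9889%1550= 589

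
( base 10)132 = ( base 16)84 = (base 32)44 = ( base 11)110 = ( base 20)6c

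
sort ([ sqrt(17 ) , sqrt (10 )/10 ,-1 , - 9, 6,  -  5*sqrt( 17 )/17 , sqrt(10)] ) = [  -  9, - 5*sqrt(17 ) /17,-1, sqrt( 10 ) /10, sqrt(10 ),sqrt( 17 ),6]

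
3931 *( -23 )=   -  90413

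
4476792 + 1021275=5498067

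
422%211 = 0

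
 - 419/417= - 2 + 415/417  =  - 1.00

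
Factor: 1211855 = 5^1 * 242371^1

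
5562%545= 112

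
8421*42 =353682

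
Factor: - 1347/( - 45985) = 3^1*5^(  -  1)*17^( - 1)*449^1*541^( - 1)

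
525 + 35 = 560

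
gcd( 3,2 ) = 1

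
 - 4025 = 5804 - 9829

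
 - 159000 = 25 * ( - 6360)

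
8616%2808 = 192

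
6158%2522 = 1114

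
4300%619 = 586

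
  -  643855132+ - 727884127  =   - 1371739259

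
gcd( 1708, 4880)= 244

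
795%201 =192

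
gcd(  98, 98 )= 98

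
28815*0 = 0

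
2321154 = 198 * 11723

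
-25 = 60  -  85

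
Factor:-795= - 3^1*5^1 * 53^1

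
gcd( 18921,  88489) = 1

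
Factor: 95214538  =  2^1*47607269^1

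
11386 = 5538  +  5848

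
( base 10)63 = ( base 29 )25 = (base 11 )58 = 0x3f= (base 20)33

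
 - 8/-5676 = 2/1419 =0.00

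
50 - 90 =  - 40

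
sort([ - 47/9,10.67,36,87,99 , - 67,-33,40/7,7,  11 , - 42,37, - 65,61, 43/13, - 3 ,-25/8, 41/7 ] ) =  [-67, -65,  -  42, - 33,-47/9, - 25/8, - 3,  43/13,  40/7,  41/7,7 , 10.67 , 11,36, 37,61,87, 99 ] 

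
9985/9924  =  1 + 61/9924 = 1.01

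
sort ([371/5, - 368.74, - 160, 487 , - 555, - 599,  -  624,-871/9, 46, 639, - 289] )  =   [ - 624, - 599,-555,  -  368.74, - 289, -160, - 871/9, 46,371/5,487 , 639] 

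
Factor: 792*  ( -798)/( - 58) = 2^3 * 3^3*7^1*11^1*19^1*29^( - 1) = 316008/29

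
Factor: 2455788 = 2^2 *3^1*19^1*10771^1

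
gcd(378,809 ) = 1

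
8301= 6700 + 1601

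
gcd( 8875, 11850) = 25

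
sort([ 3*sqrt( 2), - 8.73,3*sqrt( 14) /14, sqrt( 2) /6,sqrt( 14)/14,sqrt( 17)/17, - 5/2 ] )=[  -  8.73, - 5/2, sqrt( 2)/6,sqrt( 17)/17,sqrt( 14 )/14,3* sqrt( 14 )/14,  3*sqrt (2 )] 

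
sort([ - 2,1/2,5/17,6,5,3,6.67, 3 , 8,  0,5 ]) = [-2,0 , 5/17,1/2,3,3,5,5, 6,6.67,8]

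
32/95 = 32/95 = 0.34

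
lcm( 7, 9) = 63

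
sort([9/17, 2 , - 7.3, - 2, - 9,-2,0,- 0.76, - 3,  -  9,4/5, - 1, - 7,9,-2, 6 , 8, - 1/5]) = [ - 9, - 9,- 7.3,-7,  -  3, - 2, - 2,  -  2,-1,-0.76, - 1/5, 0, 9/17,4/5 , 2, 6, 8,9] 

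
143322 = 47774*3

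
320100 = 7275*44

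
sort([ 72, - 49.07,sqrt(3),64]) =[ - 49.07,sqrt(3),64,72 ] 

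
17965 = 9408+8557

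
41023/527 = 77 + 444/527= 77.84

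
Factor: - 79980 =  - 2^2*3^1*5^1*31^1 * 43^1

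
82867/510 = 82867/510 = 162.48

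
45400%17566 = 10268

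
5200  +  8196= 13396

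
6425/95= 67 + 12/19 = 67.63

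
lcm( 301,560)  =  24080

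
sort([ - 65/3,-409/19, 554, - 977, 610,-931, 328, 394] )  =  [-977, - 931, - 65/3,-409/19  ,  328, 394, 554, 610 ]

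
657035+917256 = 1574291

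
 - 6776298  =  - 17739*382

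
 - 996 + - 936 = - 1932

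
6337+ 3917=10254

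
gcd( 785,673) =1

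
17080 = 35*488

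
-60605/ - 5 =12121+ 0/1 = 12121.00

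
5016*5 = 25080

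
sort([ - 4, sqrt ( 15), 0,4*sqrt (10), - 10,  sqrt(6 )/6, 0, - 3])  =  [ - 10, - 4, - 3,0,0, sqrt( 6 ) /6, sqrt( 15), 4*sqrt(10)]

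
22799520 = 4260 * 5352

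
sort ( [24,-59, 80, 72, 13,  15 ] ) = [ - 59,13,  15, 24, 72,80] 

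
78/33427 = 78/33427=0.00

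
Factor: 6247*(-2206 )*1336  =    -  2^4*167^1*1103^1*6247^1 = -  18411258352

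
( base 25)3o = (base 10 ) 99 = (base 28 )3F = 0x63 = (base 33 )30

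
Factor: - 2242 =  - 2^1 * 19^1 * 59^1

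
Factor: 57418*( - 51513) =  - 2957773434 = - 2^1*3^1*7^1*11^1*19^1*223^1*1511^1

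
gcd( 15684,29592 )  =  12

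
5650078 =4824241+825837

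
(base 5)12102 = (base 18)2e2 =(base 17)321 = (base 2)1110000110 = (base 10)902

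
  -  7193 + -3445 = - 10638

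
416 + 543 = 959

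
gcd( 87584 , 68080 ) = 368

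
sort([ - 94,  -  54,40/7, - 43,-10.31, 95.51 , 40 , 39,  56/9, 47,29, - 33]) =[-94,-54, - 43, - 33, - 10.31, 40/7, 56/9, 29 , 39,40, 47, 95.51] 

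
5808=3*1936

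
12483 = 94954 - 82471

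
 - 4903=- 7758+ 2855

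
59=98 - 39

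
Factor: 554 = 2^1*277^1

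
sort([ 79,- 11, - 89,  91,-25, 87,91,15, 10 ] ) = [  -  89,-25,-11, 10,15,  79,87,91,91]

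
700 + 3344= 4044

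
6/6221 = 6/6221 = 0.00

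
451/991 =451/991=0.46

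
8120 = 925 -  - 7195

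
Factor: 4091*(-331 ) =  - 331^1*4091^1 = - 1354121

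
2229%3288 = 2229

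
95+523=618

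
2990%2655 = 335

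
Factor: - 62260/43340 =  - 283/197 = - 197^( - 1 )*283^1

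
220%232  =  220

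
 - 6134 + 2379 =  - 3755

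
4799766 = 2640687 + 2159079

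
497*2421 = 1203237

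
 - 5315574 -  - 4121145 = -1194429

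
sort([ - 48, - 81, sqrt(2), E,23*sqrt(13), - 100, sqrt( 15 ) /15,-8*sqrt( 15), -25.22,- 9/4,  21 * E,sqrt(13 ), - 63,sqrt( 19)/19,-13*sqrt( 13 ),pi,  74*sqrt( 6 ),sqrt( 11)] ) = [ - 100, - 81,-63, - 48, - 13 * sqrt( 13), - 8 * sqrt(15 ),  -  25.22,-9/4 , sqrt( 19)/19,sqrt(15)/15,sqrt( 2), E, pi, sqrt( 11),sqrt( 13 ),21 * E , 23 *sqrt(13 ), 74*sqrt( 6) ]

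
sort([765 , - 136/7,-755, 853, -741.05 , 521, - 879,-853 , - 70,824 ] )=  [ - 879, - 853 ,- 755, - 741.05,  -  70, - 136/7, 521 , 765 , 824, 853]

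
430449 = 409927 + 20522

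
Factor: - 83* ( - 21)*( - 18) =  - 31374 = - 2^1*3^3  *7^1 *83^1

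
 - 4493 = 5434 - 9927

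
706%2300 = 706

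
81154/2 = 40577 = 40577.00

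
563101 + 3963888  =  4526989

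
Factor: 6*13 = 2^1*3^1* 13^1  =  78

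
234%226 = 8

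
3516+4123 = 7639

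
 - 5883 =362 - 6245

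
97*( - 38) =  - 3686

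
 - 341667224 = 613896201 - 955563425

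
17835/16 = 17835/16 = 1114.69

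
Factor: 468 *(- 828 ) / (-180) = 10764/5=2^2*3^2*5^( - 1)*13^1*23^1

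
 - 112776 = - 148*762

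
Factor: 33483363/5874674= 2^(  -  1 )*3^1*13^( - 1 )*887^1*12583^1*225949^ (-1 )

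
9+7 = 16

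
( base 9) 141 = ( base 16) 76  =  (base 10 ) 118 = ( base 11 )a8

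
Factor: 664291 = 599^1*1109^1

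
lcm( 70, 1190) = 1190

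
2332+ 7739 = 10071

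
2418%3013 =2418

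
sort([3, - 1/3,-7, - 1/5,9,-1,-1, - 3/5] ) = [-7, - 1, -1,  -  3/5, - 1/3, - 1/5 , 3, 9] 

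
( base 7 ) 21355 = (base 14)1D2C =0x14d4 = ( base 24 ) 964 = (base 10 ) 5332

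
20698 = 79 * 262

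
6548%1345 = 1168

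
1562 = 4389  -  2827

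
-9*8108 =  - 72972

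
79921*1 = 79921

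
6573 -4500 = 2073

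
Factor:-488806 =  - 2^1*244403^1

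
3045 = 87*35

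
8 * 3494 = 27952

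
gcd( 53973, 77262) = 3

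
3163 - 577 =2586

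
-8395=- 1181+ - 7214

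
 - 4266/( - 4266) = 1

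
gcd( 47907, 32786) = 1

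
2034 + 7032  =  9066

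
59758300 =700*85369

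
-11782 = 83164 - 94946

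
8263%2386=1105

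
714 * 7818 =5582052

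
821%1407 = 821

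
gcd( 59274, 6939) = 9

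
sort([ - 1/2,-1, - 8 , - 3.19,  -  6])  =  [-8,-6, - 3.19,-1,-1/2] 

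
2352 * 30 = 70560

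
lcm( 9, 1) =9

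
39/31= 1  +  8/31 =1.26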